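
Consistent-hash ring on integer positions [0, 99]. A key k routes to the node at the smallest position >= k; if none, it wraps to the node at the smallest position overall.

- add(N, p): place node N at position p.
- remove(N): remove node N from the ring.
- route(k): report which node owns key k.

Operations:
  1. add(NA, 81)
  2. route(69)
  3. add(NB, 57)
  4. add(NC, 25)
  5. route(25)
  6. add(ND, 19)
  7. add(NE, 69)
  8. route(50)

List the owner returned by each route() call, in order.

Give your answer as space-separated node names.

Answer: NA NC NB

Derivation:
Op 1: add NA@81 -> ring=[81:NA]
Op 2: route key 69: smallest pos >= 69 is 81 -> NA
Op 3: add NB@57 -> ring=[57:NB,81:NA]
Op 4: add NC@25 -> ring=[25:NC,57:NB,81:NA]
Op 5: route key 25: smallest pos >= 25 is 25 -> NC
Op 6: add ND@19 -> ring=[19:ND,25:NC,57:NB,81:NA]
Op 7: add NE@69 -> ring=[19:ND,25:NC,57:NB,69:NE,81:NA]
Op 8: route key 50: smallest pos >= 50 is 57 -> NB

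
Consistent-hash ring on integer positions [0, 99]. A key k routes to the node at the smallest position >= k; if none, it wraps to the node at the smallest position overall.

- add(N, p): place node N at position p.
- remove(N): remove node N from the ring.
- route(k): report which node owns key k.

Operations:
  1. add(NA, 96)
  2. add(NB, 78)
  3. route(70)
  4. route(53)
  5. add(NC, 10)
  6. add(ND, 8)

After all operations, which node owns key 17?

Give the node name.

Answer: NB

Derivation:
Op 1: add NA@96 -> ring=[96:NA]
Op 2: add NB@78 -> ring=[78:NB,96:NA]
Op 3: route key 70: smallest pos >= 70 is 78 -> NB
Op 4: route key 53: smallest pos >= 53 is 78 -> NB
Op 5: add NC@10 -> ring=[10:NC,78:NB,96:NA]
Op 6: add ND@8 -> ring=[8:ND,10:NC,78:NB,96:NA]
Final route key 17: smallest pos >= 17 is 78 -> NB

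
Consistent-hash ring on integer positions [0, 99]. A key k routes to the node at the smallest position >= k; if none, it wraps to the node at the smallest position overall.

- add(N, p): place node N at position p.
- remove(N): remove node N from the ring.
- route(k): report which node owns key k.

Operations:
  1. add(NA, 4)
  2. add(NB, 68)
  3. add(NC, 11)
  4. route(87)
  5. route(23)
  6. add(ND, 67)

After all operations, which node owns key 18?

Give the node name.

Answer: ND

Derivation:
Op 1: add NA@4 -> ring=[4:NA]
Op 2: add NB@68 -> ring=[4:NA,68:NB]
Op 3: add NC@11 -> ring=[4:NA,11:NC,68:NB]
Op 4: route key 87: none >= 87, wrap to smallest pos 4 -> NA
Op 5: route key 23: smallest pos >= 23 is 68 -> NB
Op 6: add ND@67 -> ring=[4:NA,11:NC,67:ND,68:NB]
Final route key 18: smallest pos >= 18 is 67 -> ND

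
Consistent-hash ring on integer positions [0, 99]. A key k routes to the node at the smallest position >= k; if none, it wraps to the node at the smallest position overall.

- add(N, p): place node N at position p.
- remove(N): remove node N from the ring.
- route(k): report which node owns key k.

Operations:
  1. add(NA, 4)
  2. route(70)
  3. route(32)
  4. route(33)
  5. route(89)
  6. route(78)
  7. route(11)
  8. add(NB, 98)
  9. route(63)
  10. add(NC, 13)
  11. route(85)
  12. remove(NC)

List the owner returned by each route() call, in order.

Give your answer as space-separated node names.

Op 1: add NA@4 -> ring=[4:NA]
Op 2: route key 70: none >= 70, wrap to smallest pos 4 -> NA
Op 3: route key 32: none >= 32, wrap to smallest pos 4 -> NA
Op 4: route key 33: none >= 33, wrap to smallest pos 4 -> NA
Op 5: route key 89: none >= 89, wrap to smallest pos 4 -> NA
Op 6: route key 78: none >= 78, wrap to smallest pos 4 -> NA
Op 7: route key 11: none >= 11, wrap to smallest pos 4 -> NA
Op 8: add NB@98 -> ring=[4:NA,98:NB]
Op 9: route key 63: smallest pos >= 63 is 98 -> NB
Op 10: add NC@13 -> ring=[4:NA,13:NC,98:NB]
Op 11: route key 85: smallest pos >= 85 is 98 -> NB
Op 12: remove NC -> ring=[4:NA,98:NB]

Answer: NA NA NA NA NA NA NB NB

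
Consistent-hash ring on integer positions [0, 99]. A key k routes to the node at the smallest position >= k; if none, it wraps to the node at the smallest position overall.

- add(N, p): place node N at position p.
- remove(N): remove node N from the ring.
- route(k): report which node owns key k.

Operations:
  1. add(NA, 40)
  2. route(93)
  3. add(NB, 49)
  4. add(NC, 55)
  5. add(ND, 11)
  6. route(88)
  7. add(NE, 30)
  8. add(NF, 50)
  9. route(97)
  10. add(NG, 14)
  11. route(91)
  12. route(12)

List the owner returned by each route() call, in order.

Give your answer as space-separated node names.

Op 1: add NA@40 -> ring=[40:NA]
Op 2: route key 93: none >= 93, wrap to smallest pos 40 -> NA
Op 3: add NB@49 -> ring=[40:NA,49:NB]
Op 4: add NC@55 -> ring=[40:NA,49:NB,55:NC]
Op 5: add ND@11 -> ring=[11:ND,40:NA,49:NB,55:NC]
Op 6: route key 88: none >= 88, wrap to smallest pos 11 -> ND
Op 7: add NE@30 -> ring=[11:ND,30:NE,40:NA,49:NB,55:NC]
Op 8: add NF@50 -> ring=[11:ND,30:NE,40:NA,49:NB,50:NF,55:NC]
Op 9: route key 97: none >= 97, wrap to smallest pos 11 -> ND
Op 10: add NG@14 -> ring=[11:ND,14:NG,30:NE,40:NA,49:NB,50:NF,55:NC]
Op 11: route key 91: none >= 91, wrap to smallest pos 11 -> ND
Op 12: route key 12: smallest pos >= 12 is 14 -> NG

Answer: NA ND ND ND NG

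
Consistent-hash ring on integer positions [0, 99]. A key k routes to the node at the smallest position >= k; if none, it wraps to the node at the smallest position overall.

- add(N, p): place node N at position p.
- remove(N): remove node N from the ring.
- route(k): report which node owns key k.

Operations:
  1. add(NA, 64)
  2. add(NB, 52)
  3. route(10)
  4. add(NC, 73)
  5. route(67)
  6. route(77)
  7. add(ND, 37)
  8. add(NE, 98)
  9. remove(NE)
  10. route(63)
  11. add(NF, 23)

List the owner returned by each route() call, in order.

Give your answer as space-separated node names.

Op 1: add NA@64 -> ring=[64:NA]
Op 2: add NB@52 -> ring=[52:NB,64:NA]
Op 3: route key 10: smallest pos >= 10 is 52 -> NB
Op 4: add NC@73 -> ring=[52:NB,64:NA,73:NC]
Op 5: route key 67: smallest pos >= 67 is 73 -> NC
Op 6: route key 77: none >= 77, wrap to smallest pos 52 -> NB
Op 7: add ND@37 -> ring=[37:ND,52:NB,64:NA,73:NC]
Op 8: add NE@98 -> ring=[37:ND,52:NB,64:NA,73:NC,98:NE]
Op 9: remove NE -> ring=[37:ND,52:NB,64:NA,73:NC]
Op 10: route key 63: smallest pos >= 63 is 64 -> NA
Op 11: add NF@23 -> ring=[23:NF,37:ND,52:NB,64:NA,73:NC]

Answer: NB NC NB NA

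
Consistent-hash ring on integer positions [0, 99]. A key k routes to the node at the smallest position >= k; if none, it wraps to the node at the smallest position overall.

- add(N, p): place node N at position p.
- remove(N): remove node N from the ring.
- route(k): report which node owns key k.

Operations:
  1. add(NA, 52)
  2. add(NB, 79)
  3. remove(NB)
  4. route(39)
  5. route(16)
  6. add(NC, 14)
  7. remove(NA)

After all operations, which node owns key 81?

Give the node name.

Op 1: add NA@52 -> ring=[52:NA]
Op 2: add NB@79 -> ring=[52:NA,79:NB]
Op 3: remove NB -> ring=[52:NA]
Op 4: route key 39: smallest pos >= 39 is 52 -> NA
Op 5: route key 16: smallest pos >= 16 is 52 -> NA
Op 6: add NC@14 -> ring=[14:NC,52:NA]
Op 7: remove NA -> ring=[14:NC]
Final route key 81: none >= 81, wrap to smallest pos 14 -> NC

Answer: NC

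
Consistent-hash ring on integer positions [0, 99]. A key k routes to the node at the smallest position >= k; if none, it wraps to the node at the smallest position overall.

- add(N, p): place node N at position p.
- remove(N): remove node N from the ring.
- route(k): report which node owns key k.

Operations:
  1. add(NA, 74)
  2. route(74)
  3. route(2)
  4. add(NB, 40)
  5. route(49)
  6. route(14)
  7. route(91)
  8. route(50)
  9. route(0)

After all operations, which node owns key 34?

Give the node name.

Op 1: add NA@74 -> ring=[74:NA]
Op 2: route key 74: smallest pos >= 74 is 74 -> NA
Op 3: route key 2: smallest pos >= 2 is 74 -> NA
Op 4: add NB@40 -> ring=[40:NB,74:NA]
Op 5: route key 49: smallest pos >= 49 is 74 -> NA
Op 6: route key 14: smallest pos >= 14 is 40 -> NB
Op 7: route key 91: none >= 91, wrap to smallest pos 40 -> NB
Op 8: route key 50: smallest pos >= 50 is 74 -> NA
Op 9: route key 0: smallest pos >= 0 is 40 -> NB
Final route key 34: smallest pos >= 34 is 40 -> NB

Answer: NB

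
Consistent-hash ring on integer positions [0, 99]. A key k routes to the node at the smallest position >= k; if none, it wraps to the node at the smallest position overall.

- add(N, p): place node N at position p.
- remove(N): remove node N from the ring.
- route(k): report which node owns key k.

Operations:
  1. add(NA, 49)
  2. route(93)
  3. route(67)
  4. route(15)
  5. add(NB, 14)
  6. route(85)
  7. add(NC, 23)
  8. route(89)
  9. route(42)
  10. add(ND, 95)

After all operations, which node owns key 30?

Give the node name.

Op 1: add NA@49 -> ring=[49:NA]
Op 2: route key 93: none >= 93, wrap to smallest pos 49 -> NA
Op 3: route key 67: none >= 67, wrap to smallest pos 49 -> NA
Op 4: route key 15: smallest pos >= 15 is 49 -> NA
Op 5: add NB@14 -> ring=[14:NB,49:NA]
Op 6: route key 85: none >= 85, wrap to smallest pos 14 -> NB
Op 7: add NC@23 -> ring=[14:NB,23:NC,49:NA]
Op 8: route key 89: none >= 89, wrap to smallest pos 14 -> NB
Op 9: route key 42: smallest pos >= 42 is 49 -> NA
Op 10: add ND@95 -> ring=[14:NB,23:NC,49:NA,95:ND]
Final route key 30: smallest pos >= 30 is 49 -> NA

Answer: NA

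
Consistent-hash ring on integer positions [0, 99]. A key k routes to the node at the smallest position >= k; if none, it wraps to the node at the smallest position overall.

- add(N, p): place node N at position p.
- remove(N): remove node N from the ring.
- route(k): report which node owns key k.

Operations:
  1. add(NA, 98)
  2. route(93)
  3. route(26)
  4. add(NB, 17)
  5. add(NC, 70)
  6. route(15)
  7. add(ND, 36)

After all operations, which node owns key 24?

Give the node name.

Op 1: add NA@98 -> ring=[98:NA]
Op 2: route key 93: smallest pos >= 93 is 98 -> NA
Op 3: route key 26: smallest pos >= 26 is 98 -> NA
Op 4: add NB@17 -> ring=[17:NB,98:NA]
Op 5: add NC@70 -> ring=[17:NB,70:NC,98:NA]
Op 6: route key 15: smallest pos >= 15 is 17 -> NB
Op 7: add ND@36 -> ring=[17:NB,36:ND,70:NC,98:NA]
Final route key 24: smallest pos >= 24 is 36 -> ND

Answer: ND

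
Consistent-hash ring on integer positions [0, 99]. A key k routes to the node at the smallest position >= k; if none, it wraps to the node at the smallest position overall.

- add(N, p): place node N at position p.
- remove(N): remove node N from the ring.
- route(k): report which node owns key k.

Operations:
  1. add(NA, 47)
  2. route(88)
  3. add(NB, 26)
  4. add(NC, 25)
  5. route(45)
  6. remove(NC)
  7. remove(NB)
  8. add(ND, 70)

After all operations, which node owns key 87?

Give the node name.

Answer: NA

Derivation:
Op 1: add NA@47 -> ring=[47:NA]
Op 2: route key 88: none >= 88, wrap to smallest pos 47 -> NA
Op 3: add NB@26 -> ring=[26:NB,47:NA]
Op 4: add NC@25 -> ring=[25:NC,26:NB,47:NA]
Op 5: route key 45: smallest pos >= 45 is 47 -> NA
Op 6: remove NC -> ring=[26:NB,47:NA]
Op 7: remove NB -> ring=[47:NA]
Op 8: add ND@70 -> ring=[47:NA,70:ND]
Final route key 87: none >= 87, wrap to smallest pos 47 -> NA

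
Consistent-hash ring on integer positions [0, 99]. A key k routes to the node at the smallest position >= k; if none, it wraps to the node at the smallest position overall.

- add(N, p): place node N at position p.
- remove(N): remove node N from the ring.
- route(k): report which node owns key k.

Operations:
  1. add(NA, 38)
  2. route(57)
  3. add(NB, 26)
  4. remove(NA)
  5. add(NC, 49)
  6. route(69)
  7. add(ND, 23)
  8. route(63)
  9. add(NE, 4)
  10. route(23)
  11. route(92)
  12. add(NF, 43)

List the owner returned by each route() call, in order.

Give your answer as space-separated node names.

Op 1: add NA@38 -> ring=[38:NA]
Op 2: route key 57: none >= 57, wrap to smallest pos 38 -> NA
Op 3: add NB@26 -> ring=[26:NB,38:NA]
Op 4: remove NA -> ring=[26:NB]
Op 5: add NC@49 -> ring=[26:NB,49:NC]
Op 6: route key 69: none >= 69, wrap to smallest pos 26 -> NB
Op 7: add ND@23 -> ring=[23:ND,26:NB,49:NC]
Op 8: route key 63: none >= 63, wrap to smallest pos 23 -> ND
Op 9: add NE@4 -> ring=[4:NE,23:ND,26:NB,49:NC]
Op 10: route key 23: smallest pos >= 23 is 23 -> ND
Op 11: route key 92: none >= 92, wrap to smallest pos 4 -> NE
Op 12: add NF@43 -> ring=[4:NE,23:ND,26:NB,43:NF,49:NC]

Answer: NA NB ND ND NE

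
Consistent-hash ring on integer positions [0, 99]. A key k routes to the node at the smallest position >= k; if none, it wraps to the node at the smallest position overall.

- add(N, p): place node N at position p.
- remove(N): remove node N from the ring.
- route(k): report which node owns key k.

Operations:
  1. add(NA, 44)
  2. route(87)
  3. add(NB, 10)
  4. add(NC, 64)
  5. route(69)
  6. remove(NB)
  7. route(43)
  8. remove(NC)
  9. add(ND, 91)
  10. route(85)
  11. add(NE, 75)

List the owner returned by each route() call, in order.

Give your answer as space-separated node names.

Op 1: add NA@44 -> ring=[44:NA]
Op 2: route key 87: none >= 87, wrap to smallest pos 44 -> NA
Op 3: add NB@10 -> ring=[10:NB,44:NA]
Op 4: add NC@64 -> ring=[10:NB,44:NA,64:NC]
Op 5: route key 69: none >= 69, wrap to smallest pos 10 -> NB
Op 6: remove NB -> ring=[44:NA,64:NC]
Op 7: route key 43: smallest pos >= 43 is 44 -> NA
Op 8: remove NC -> ring=[44:NA]
Op 9: add ND@91 -> ring=[44:NA,91:ND]
Op 10: route key 85: smallest pos >= 85 is 91 -> ND
Op 11: add NE@75 -> ring=[44:NA,75:NE,91:ND]

Answer: NA NB NA ND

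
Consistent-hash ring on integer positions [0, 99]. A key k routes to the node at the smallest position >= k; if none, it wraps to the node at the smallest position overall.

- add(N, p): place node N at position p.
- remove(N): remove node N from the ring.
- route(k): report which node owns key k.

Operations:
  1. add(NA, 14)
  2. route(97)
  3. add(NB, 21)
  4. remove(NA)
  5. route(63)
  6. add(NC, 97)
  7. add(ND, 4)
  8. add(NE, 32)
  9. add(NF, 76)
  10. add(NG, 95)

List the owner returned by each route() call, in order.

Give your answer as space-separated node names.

Answer: NA NB

Derivation:
Op 1: add NA@14 -> ring=[14:NA]
Op 2: route key 97: none >= 97, wrap to smallest pos 14 -> NA
Op 3: add NB@21 -> ring=[14:NA,21:NB]
Op 4: remove NA -> ring=[21:NB]
Op 5: route key 63: none >= 63, wrap to smallest pos 21 -> NB
Op 6: add NC@97 -> ring=[21:NB,97:NC]
Op 7: add ND@4 -> ring=[4:ND,21:NB,97:NC]
Op 8: add NE@32 -> ring=[4:ND,21:NB,32:NE,97:NC]
Op 9: add NF@76 -> ring=[4:ND,21:NB,32:NE,76:NF,97:NC]
Op 10: add NG@95 -> ring=[4:ND,21:NB,32:NE,76:NF,95:NG,97:NC]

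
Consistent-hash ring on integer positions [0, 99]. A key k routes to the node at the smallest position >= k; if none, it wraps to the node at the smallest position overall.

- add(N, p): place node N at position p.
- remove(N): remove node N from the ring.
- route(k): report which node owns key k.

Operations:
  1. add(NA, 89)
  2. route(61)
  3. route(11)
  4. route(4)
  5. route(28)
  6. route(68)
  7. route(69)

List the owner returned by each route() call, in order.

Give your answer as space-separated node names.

Op 1: add NA@89 -> ring=[89:NA]
Op 2: route key 61: smallest pos >= 61 is 89 -> NA
Op 3: route key 11: smallest pos >= 11 is 89 -> NA
Op 4: route key 4: smallest pos >= 4 is 89 -> NA
Op 5: route key 28: smallest pos >= 28 is 89 -> NA
Op 6: route key 68: smallest pos >= 68 is 89 -> NA
Op 7: route key 69: smallest pos >= 69 is 89 -> NA

Answer: NA NA NA NA NA NA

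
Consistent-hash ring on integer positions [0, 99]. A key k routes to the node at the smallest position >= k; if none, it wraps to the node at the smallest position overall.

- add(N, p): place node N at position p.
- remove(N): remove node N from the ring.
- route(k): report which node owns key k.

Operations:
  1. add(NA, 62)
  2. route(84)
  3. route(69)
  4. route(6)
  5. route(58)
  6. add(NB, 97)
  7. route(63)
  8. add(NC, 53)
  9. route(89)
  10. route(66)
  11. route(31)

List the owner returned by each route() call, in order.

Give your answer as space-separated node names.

Answer: NA NA NA NA NB NB NB NC

Derivation:
Op 1: add NA@62 -> ring=[62:NA]
Op 2: route key 84: none >= 84, wrap to smallest pos 62 -> NA
Op 3: route key 69: none >= 69, wrap to smallest pos 62 -> NA
Op 4: route key 6: smallest pos >= 6 is 62 -> NA
Op 5: route key 58: smallest pos >= 58 is 62 -> NA
Op 6: add NB@97 -> ring=[62:NA,97:NB]
Op 7: route key 63: smallest pos >= 63 is 97 -> NB
Op 8: add NC@53 -> ring=[53:NC,62:NA,97:NB]
Op 9: route key 89: smallest pos >= 89 is 97 -> NB
Op 10: route key 66: smallest pos >= 66 is 97 -> NB
Op 11: route key 31: smallest pos >= 31 is 53 -> NC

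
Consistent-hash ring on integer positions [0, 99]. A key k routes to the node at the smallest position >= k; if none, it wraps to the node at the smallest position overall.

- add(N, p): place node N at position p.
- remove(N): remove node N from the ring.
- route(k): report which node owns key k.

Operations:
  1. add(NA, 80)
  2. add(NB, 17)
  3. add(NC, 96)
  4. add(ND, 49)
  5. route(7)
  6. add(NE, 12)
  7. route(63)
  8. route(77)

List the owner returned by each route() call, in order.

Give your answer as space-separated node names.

Answer: NB NA NA

Derivation:
Op 1: add NA@80 -> ring=[80:NA]
Op 2: add NB@17 -> ring=[17:NB,80:NA]
Op 3: add NC@96 -> ring=[17:NB,80:NA,96:NC]
Op 4: add ND@49 -> ring=[17:NB,49:ND,80:NA,96:NC]
Op 5: route key 7: smallest pos >= 7 is 17 -> NB
Op 6: add NE@12 -> ring=[12:NE,17:NB,49:ND,80:NA,96:NC]
Op 7: route key 63: smallest pos >= 63 is 80 -> NA
Op 8: route key 77: smallest pos >= 77 is 80 -> NA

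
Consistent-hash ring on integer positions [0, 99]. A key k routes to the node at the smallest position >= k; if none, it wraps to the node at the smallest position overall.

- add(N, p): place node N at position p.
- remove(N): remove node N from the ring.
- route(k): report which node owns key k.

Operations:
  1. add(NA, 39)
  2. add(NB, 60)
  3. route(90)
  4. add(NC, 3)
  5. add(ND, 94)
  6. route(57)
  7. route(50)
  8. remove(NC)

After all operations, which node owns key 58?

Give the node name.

Op 1: add NA@39 -> ring=[39:NA]
Op 2: add NB@60 -> ring=[39:NA,60:NB]
Op 3: route key 90: none >= 90, wrap to smallest pos 39 -> NA
Op 4: add NC@3 -> ring=[3:NC,39:NA,60:NB]
Op 5: add ND@94 -> ring=[3:NC,39:NA,60:NB,94:ND]
Op 6: route key 57: smallest pos >= 57 is 60 -> NB
Op 7: route key 50: smallest pos >= 50 is 60 -> NB
Op 8: remove NC -> ring=[39:NA,60:NB,94:ND]
Final route key 58: smallest pos >= 58 is 60 -> NB

Answer: NB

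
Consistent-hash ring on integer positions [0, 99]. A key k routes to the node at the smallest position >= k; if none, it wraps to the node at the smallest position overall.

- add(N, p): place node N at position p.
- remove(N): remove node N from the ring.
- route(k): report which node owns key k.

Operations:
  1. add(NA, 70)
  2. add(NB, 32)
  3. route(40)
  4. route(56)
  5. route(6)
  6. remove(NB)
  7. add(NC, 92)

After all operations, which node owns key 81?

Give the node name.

Answer: NC

Derivation:
Op 1: add NA@70 -> ring=[70:NA]
Op 2: add NB@32 -> ring=[32:NB,70:NA]
Op 3: route key 40: smallest pos >= 40 is 70 -> NA
Op 4: route key 56: smallest pos >= 56 is 70 -> NA
Op 5: route key 6: smallest pos >= 6 is 32 -> NB
Op 6: remove NB -> ring=[70:NA]
Op 7: add NC@92 -> ring=[70:NA,92:NC]
Final route key 81: smallest pos >= 81 is 92 -> NC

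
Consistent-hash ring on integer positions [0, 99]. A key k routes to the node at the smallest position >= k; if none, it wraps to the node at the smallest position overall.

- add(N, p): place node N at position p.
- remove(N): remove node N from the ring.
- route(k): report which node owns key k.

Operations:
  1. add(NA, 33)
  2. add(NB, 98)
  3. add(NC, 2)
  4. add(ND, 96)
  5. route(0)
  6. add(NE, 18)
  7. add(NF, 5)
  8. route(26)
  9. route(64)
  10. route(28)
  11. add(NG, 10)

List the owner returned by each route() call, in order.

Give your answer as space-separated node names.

Answer: NC NA ND NA

Derivation:
Op 1: add NA@33 -> ring=[33:NA]
Op 2: add NB@98 -> ring=[33:NA,98:NB]
Op 3: add NC@2 -> ring=[2:NC,33:NA,98:NB]
Op 4: add ND@96 -> ring=[2:NC,33:NA,96:ND,98:NB]
Op 5: route key 0: smallest pos >= 0 is 2 -> NC
Op 6: add NE@18 -> ring=[2:NC,18:NE,33:NA,96:ND,98:NB]
Op 7: add NF@5 -> ring=[2:NC,5:NF,18:NE,33:NA,96:ND,98:NB]
Op 8: route key 26: smallest pos >= 26 is 33 -> NA
Op 9: route key 64: smallest pos >= 64 is 96 -> ND
Op 10: route key 28: smallest pos >= 28 is 33 -> NA
Op 11: add NG@10 -> ring=[2:NC,5:NF,10:NG,18:NE,33:NA,96:ND,98:NB]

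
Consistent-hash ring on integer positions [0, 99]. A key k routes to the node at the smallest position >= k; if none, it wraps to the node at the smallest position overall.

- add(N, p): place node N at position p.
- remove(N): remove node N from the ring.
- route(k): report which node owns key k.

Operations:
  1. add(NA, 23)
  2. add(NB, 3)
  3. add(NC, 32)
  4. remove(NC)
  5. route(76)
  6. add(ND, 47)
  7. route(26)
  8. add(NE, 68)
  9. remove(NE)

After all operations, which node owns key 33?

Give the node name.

Answer: ND

Derivation:
Op 1: add NA@23 -> ring=[23:NA]
Op 2: add NB@3 -> ring=[3:NB,23:NA]
Op 3: add NC@32 -> ring=[3:NB,23:NA,32:NC]
Op 4: remove NC -> ring=[3:NB,23:NA]
Op 5: route key 76: none >= 76, wrap to smallest pos 3 -> NB
Op 6: add ND@47 -> ring=[3:NB,23:NA,47:ND]
Op 7: route key 26: smallest pos >= 26 is 47 -> ND
Op 8: add NE@68 -> ring=[3:NB,23:NA,47:ND,68:NE]
Op 9: remove NE -> ring=[3:NB,23:NA,47:ND]
Final route key 33: smallest pos >= 33 is 47 -> ND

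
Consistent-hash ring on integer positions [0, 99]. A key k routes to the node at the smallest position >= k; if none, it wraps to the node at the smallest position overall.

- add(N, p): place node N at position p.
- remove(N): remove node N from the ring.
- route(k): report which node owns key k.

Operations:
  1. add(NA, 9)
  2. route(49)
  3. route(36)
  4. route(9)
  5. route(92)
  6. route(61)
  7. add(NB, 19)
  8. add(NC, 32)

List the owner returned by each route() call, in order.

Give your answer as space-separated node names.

Answer: NA NA NA NA NA

Derivation:
Op 1: add NA@9 -> ring=[9:NA]
Op 2: route key 49: none >= 49, wrap to smallest pos 9 -> NA
Op 3: route key 36: none >= 36, wrap to smallest pos 9 -> NA
Op 4: route key 9: smallest pos >= 9 is 9 -> NA
Op 5: route key 92: none >= 92, wrap to smallest pos 9 -> NA
Op 6: route key 61: none >= 61, wrap to smallest pos 9 -> NA
Op 7: add NB@19 -> ring=[9:NA,19:NB]
Op 8: add NC@32 -> ring=[9:NA,19:NB,32:NC]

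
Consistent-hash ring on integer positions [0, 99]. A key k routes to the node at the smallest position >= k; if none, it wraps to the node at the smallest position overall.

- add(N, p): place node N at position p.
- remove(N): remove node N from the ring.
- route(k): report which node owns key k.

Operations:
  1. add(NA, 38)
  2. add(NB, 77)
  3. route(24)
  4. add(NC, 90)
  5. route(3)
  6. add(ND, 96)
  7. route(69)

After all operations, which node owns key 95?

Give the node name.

Op 1: add NA@38 -> ring=[38:NA]
Op 2: add NB@77 -> ring=[38:NA,77:NB]
Op 3: route key 24: smallest pos >= 24 is 38 -> NA
Op 4: add NC@90 -> ring=[38:NA,77:NB,90:NC]
Op 5: route key 3: smallest pos >= 3 is 38 -> NA
Op 6: add ND@96 -> ring=[38:NA,77:NB,90:NC,96:ND]
Op 7: route key 69: smallest pos >= 69 is 77 -> NB
Final route key 95: smallest pos >= 95 is 96 -> ND

Answer: ND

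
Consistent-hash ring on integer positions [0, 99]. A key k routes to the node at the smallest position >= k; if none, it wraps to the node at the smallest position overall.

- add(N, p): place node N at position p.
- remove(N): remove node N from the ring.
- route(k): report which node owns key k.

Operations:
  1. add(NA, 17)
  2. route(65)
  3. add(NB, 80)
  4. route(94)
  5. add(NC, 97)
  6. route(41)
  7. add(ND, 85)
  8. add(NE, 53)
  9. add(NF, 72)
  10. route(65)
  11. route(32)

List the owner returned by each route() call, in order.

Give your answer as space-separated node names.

Op 1: add NA@17 -> ring=[17:NA]
Op 2: route key 65: none >= 65, wrap to smallest pos 17 -> NA
Op 3: add NB@80 -> ring=[17:NA,80:NB]
Op 4: route key 94: none >= 94, wrap to smallest pos 17 -> NA
Op 5: add NC@97 -> ring=[17:NA,80:NB,97:NC]
Op 6: route key 41: smallest pos >= 41 is 80 -> NB
Op 7: add ND@85 -> ring=[17:NA,80:NB,85:ND,97:NC]
Op 8: add NE@53 -> ring=[17:NA,53:NE,80:NB,85:ND,97:NC]
Op 9: add NF@72 -> ring=[17:NA,53:NE,72:NF,80:NB,85:ND,97:NC]
Op 10: route key 65: smallest pos >= 65 is 72 -> NF
Op 11: route key 32: smallest pos >= 32 is 53 -> NE

Answer: NA NA NB NF NE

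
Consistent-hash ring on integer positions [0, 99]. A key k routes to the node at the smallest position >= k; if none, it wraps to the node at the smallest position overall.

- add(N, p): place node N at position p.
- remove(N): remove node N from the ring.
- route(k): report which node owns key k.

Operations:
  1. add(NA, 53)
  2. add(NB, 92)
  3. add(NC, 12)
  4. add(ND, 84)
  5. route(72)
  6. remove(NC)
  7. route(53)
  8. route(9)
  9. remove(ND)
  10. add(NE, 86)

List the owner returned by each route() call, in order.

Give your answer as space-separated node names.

Answer: ND NA NA

Derivation:
Op 1: add NA@53 -> ring=[53:NA]
Op 2: add NB@92 -> ring=[53:NA,92:NB]
Op 3: add NC@12 -> ring=[12:NC,53:NA,92:NB]
Op 4: add ND@84 -> ring=[12:NC,53:NA,84:ND,92:NB]
Op 5: route key 72: smallest pos >= 72 is 84 -> ND
Op 6: remove NC -> ring=[53:NA,84:ND,92:NB]
Op 7: route key 53: smallest pos >= 53 is 53 -> NA
Op 8: route key 9: smallest pos >= 9 is 53 -> NA
Op 9: remove ND -> ring=[53:NA,92:NB]
Op 10: add NE@86 -> ring=[53:NA,86:NE,92:NB]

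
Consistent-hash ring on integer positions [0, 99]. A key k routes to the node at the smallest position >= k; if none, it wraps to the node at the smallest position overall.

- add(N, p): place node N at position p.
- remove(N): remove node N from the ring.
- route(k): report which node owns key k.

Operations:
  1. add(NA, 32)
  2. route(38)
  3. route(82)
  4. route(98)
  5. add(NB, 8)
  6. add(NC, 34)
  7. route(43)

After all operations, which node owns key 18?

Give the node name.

Answer: NA

Derivation:
Op 1: add NA@32 -> ring=[32:NA]
Op 2: route key 38: none >= 38, wrap to smallest pos 32 -> NA
Op 3: route key 82: none >= 82, wrap to smallest pos 32 -> NA
Op 4: route key 98: none >= 98, wrap to smallest pos 32 -> NA
Op 5: add NB@8 -> ring=[8:NB,32:NA]
Op 6: add NC@34 -> ring=[8:NB,32:NA,34:NC]
Op 7: route key 43: none >= 43, wrap to smallest pos 8 -> NB
Final route key 18: smallest pos >= 18 is 32 -> NA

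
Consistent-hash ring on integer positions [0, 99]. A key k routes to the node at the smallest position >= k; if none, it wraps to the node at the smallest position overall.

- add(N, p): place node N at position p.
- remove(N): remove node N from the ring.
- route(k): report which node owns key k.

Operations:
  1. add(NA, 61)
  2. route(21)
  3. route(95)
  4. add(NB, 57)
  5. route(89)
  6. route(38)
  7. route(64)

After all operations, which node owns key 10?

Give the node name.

Answer: NB

Derivation:
Op 1: add NA@61 -> ring=[61:NA]
Op 2: route key 21: smallest pos >= 21 is 61 -> NA
Op 3: route key 95: none >= 95, wrap to smallest pos 61 -> NA
Op 4: add NB@57 -> ring=[57:NB,61:NA]
Op 5: route key 89: none >= 89, wrap to smallest pos 57 -> NB
Op 6: route key 38: smallest pos >= 38 is 57 -> NB
Op 7: route key 64: none >= 64, wrap to smallest pos 57 -> NB
Final route key 10: smallest pos >= 10 is 57 -> NB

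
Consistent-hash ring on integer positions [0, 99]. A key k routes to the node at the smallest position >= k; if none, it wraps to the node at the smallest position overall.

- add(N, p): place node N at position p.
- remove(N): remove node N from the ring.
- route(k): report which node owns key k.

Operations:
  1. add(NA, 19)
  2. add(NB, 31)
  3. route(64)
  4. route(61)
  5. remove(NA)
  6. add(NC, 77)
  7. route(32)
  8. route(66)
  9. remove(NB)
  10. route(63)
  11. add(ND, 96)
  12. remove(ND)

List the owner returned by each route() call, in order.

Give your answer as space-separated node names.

Op 1: add NA@19 -> ring=[19:NA]
Op 2: add NB@31 -> ring=[19:NA,31:NB]
Op 3: route key 64: none >= 64, wrap to smallest pos 19 -> NA
Op 4: route key 61: none >= 61, wrap to smallest pos 19 -> NA
Op 5: remove NA -> ring=[31:NB]
Op 6: add NC@77 -> ring=[31:NB,77:NC]
Op 7: route key 32: smallest pos >= 32 is 77 -> NC
Op 8: route key 66: smallest pos >= 66 is 77 -> NC
Op 9: remove NB -> ring=[77:NC]
Op 10: route key 63: smallest pos >= 63 is 77 -> NC
Op 11: add ND@96 -> ring=[77:NC,96:ND]
Op 12: remove ND -> ring=[77:NC]

Answer: NA NA NC NC NC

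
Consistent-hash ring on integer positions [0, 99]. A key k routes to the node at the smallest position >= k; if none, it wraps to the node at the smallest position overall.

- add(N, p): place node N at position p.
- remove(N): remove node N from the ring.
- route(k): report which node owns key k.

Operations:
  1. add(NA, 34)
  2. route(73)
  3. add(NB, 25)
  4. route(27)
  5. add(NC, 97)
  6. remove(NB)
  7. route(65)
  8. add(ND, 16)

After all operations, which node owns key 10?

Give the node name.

Answer: ND

Derivation:
Op 1: add NA@34 -> ring=[34:NA]
Op 2: route key 73: none >= 73, wrap to smallest pos 34 -> NA
Op 3: add NB@25 -> ring=[25:NB,34:NA]
Op 4: route key 27: smallest pos >= 27 is 34 -> NA
Op 5: add NC@97 -> ring=[25:NB,34:NA,97:NC]
Op 6: remove NB -> ring=[34:NA,97:NC]
Op 7: route key 65: smallest pos >= 65 is 97 -> NC
Op 8: add ND@16 -> ring=[16:ND,34:NA,97:NC]
Final route key 10: smallest pos >= 10 is 16 -> ND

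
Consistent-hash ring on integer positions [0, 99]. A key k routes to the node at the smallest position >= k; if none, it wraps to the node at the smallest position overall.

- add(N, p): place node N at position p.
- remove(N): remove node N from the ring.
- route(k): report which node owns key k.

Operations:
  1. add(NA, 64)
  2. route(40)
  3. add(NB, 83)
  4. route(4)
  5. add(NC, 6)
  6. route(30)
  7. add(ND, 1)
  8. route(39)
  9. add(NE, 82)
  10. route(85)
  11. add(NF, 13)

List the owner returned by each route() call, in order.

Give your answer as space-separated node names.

Op 1: add NA@64 -> ring=[64:NA]
Op 2: route key 40: smallest pos >= 40 is 64 -> NA
Op 3: add NB@83 -> ring=[64:NA,83:NB]
Op 4: route key 4: smallest pos >= 4 is 64 -> NA
Op 5: add NC@6 -> ring=[6:NC,64:NA,83:NB]
Op 6: route key 30: smallest pos >= 30 is 64 -> NA
Op 7: add ND@1 -> ring=[1:ND,6:NC,64:NA,83:NB]
Op 8: route key 39: smallest pos >= 39 is 64 -> NA
Op 9: add NE@82 -> ring=[1:ND,6:NC,64:NA,82:NE,83:NB]
Op 10: route key 85: none >= 85, wrap to smallest pos 1 -> ND
Op 11: add NF@13 -> ring=[1:ND,6:NC,13:NF,64:NA,82:NE,83:NB]

Answer: NA NA NA NA ND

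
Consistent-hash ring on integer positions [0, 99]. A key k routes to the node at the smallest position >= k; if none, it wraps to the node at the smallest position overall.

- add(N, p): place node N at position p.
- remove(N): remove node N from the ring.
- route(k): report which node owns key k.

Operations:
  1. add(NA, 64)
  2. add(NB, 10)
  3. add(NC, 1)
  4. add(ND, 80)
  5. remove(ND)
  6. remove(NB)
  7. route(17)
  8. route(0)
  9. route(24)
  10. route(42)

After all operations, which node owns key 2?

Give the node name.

Op 1: add NA@64 -> ring=[64:NA]
Op 2: add NB@10 -> ring=[10:NB,64:NA]
Op 3: add NC@1 -> ring=[1:NC,10:NB,64:NA]
Op 4: add ND@80 -> ring=[1:NC,10:NB,64:NA,80:ND]
Op 5: remove ND -> ring=[1:NC,10:NB,64:NA]
Op 6: remove NB -> ring=[1:NC,64:NA]
Op 7: route key 17: smallest pos >= 17 is 64 -> NA
Op 8: route key 0: smallest pos >= 0 is 1 -> NC
Op 9: route key 24: smallest pos >= 24 is 64 -> NA
Op 10: route key 42: smallest pos >= 42 is 64 -> NA
Final route key 2: smallest pos >= 2 is 64 -> NA

Answer: NA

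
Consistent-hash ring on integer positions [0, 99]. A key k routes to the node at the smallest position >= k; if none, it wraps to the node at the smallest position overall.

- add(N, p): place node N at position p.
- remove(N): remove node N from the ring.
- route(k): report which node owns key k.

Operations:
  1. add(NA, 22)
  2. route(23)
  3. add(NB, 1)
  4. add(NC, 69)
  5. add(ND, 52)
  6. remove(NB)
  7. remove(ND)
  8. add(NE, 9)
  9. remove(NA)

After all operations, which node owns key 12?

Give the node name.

Op 1: add NA@22 -> ring=[22:NA]
Op 2: route key 23: none >= 23, wrap to smallest pos 22 -> NA
Op 3: add NB@1 -> ring=[1:NB,22:NA]
Op 4: add NC@69 -> ring=[1:NB,22:NA,69:NC]
Op 5: add ND@52 -> ring=[1:NB,22:NA,52:ND,69:NC]
Op 6: remove NB -> ring=[22:NA,52:ND,69:NC]
Op 7: remove ND -> ring=[22:NA,69:NC]
Op 8: add NE@9 -> ring=[9:NE,22:NA,69:NC]
Op 9: remove NA -> ring=[9:NE,69:NC]
Final route key 12: smallest pos >= 12 is 69 -> NC

Answer: NC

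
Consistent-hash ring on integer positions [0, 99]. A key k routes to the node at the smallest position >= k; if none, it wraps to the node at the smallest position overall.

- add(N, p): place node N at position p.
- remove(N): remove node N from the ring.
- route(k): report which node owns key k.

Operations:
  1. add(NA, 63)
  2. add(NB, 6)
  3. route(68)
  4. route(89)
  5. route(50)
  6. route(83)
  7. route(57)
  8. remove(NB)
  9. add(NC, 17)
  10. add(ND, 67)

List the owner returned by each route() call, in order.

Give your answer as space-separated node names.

Answer: NB NB NA NB NA

Derivation:
Op 1: add NA@63 -> ring=[63:NA]
Op 2: add NB@6 -> ring=[6:NB,63:NA]
Op 3: route key 68: none >= 68, wrap to smallest pos 6 -> NB
Op 4: route key 89: none >= 89, wrap to smallest pos 6 -> NB
Op 5: route key 50: smallest pos >= 50 is 63 -> NA
Op 6: route key 83: none >= 83, wrap to smallest pos 6 -> NB
Op 7: route key 57: smallest pos >= 57 is 63 -> NA
Op 8: remove NB -> ring=[63:NA]
Op 9: add NC@17 -> ring=[17:NC,63:NA]
Op 10: add ND@67 -> ring=[17:NC,63:NA,67:ND]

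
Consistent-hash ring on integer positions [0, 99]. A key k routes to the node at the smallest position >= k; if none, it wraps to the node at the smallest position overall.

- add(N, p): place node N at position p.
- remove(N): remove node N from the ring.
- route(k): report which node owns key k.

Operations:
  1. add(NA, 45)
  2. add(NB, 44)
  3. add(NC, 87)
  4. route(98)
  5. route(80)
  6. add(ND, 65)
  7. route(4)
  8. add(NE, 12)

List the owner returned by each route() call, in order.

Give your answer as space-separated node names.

Answer: NB NC NB

Derivation:
Op 1: add NA@45 -> ring=[45:NA]
Op 2: add NB@44 -> ring=[44:NB,45:NA]
Op 3: add NC@87 -> ring=[44:NB,45:NA,87:NC]
Op 4: route key 98: none >= 98, wrap to smallest pos 44 -> NB
Op 5: route key 80: smallest pos >= 80 is 87 -> NC
Op 6: add ND@65 -> ring=[44:NB,45:NA,65:ND,87:NC]
Op 7: route key 4: smallest pos >= 4 is 44 -> NB
Op 8: add NE@12 -> ring=[12:NE,44:NB,45:NA,65:ND,87:NC]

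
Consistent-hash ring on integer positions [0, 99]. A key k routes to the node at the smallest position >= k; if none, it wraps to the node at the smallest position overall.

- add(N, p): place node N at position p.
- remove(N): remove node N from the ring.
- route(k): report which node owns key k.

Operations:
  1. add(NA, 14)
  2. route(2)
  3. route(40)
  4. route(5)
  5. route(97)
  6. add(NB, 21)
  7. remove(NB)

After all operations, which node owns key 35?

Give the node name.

Answer: NA

Derivation:
Op 1: add NA@14 -> ring=[14:NA]
Op 2: route key 2: smallest pos >= 2 is 14 -> NA
Op 3: route key 40: none >= 40, wrap to smallest pos 14 -> NA
Op 4: route key 5: smallest pos >= 5 is 14 -> NA
Op 5: route key 97: none >= 97, wrap to smallest pos 14 -> NA
Op 6: add NB@21 -> ring=[14:NA,21:NB]
Op 7: remove NB -> ring=[14:NA]
Final route key 35: none >= 35, wrap to smallest pos 14 -> NA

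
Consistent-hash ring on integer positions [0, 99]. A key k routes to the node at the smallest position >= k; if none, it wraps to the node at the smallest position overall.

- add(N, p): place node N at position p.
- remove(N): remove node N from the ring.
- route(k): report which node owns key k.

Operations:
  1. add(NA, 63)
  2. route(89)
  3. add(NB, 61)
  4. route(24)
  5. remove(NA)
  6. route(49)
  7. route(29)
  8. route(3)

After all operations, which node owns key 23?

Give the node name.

Op 1: add NA@63 -> ring=[63:NA]
Op 2: route key 89: none >= 89, wrap to smallest pos 63 -> NA
Op 3: add NB@61 -> ring=[61:NB,63:NA]
Op 4: route key 24: smallest pos >= 24 is 61 -> NB
Op 5: remove NA -> ring=[61:NB]
Op 6: route key 49: smallest pos >= 49 is 61 -> NB
Op 7: route key 29: smallest pos >= 29 is 61 -> NB
Op 8: route key 3: smallest pos >= 3 is 61 -> NB
Final route key 23: smallest pos >= 23 is 61 -> NB

Answer: NB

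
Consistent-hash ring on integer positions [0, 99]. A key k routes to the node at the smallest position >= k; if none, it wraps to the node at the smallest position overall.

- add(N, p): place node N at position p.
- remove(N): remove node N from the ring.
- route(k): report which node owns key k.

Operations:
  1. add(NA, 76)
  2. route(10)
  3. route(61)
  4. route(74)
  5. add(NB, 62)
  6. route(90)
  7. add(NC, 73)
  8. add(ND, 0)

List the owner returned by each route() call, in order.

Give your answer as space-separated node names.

Op 1: add NA@76 -> ring=[76:NA]
Op 2: route key 10: smallest pos >= 10 is 76 -> NA
Op 3: route key 61: smallest pos >= 61 is 76 -> NA
Op 4: route key 74: smallest pos >= 74 is 76 -> NA
Op 5: add NB@62 -> ring=[62:NB,76:NA]
Op 6: route key 90: none >= 90, wrap to smallest pos 62 -> NB
Op 7: add NC@73 -> ring=[62:NB,73:NC,76:NA]
Op 8: add ND@0 -> ring=[0:ND,62:NB,73:NC,76:NA]

Answer: NA NA NA NB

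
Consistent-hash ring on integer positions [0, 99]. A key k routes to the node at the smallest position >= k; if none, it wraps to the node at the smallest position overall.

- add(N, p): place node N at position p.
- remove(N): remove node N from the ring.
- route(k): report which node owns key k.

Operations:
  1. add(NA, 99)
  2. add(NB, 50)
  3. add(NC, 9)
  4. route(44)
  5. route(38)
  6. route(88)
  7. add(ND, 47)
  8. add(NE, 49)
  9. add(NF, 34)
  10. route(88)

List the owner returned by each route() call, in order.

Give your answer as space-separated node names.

Answer: NB NB NA NA

Derivation:
Op 1: add NA@99 -> ring=[99:NA]
Op 2: add NB@50 -> ring=[50:NB,99:NA]
Op 3: add NC@9 -> ring=[9:NC,50:NB,99:NA]
Op 4: route key 44: smallest pos >= 44 is 50 -> NB
Op 5: route key 38: smallest pos >= 38 is 50 -> NB
Op 6: route key 88: smallest pos >= 88 is 99 -> NA
Op 7: add ND@47 -> ring=[9:NC,47:ND,50:NB,99:NA]
Op 8: add NE@49 -> ring=[9:NC,47:ND,49:NE,50:NB,99:NA]
Op 9: add NF@34 -> ring=[9:NC,34:NF,47:ND,49:NE,50:NB,99:NA]
Op 10: route key 88: smallest pos >= 88 is 99 -> NA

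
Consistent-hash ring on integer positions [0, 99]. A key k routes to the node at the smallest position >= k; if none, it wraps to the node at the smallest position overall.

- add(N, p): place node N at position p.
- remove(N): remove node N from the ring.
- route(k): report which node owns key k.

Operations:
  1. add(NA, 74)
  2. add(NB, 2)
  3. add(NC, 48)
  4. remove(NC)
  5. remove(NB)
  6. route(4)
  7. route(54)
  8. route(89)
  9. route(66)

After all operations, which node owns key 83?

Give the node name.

Answer: NA

Derivation:
Op 1: add NA@74 -> ring=[74:NA]
Op 2: add NB@2 -> ring=[2:NB,74:NA]
Op 3: add NC@48 -> ring=[2:NB,48:NC,74:NA]
Op 4: remove NC -> ring=[2:NB,74:NA]
Op 5: remove NB -> ring=[74:NA]
Op 6: route key 4: smallest pos >= 4 is 74 -> NA
Op 7: route key 54: smallest pos >= 54 is 74 -> NA
Op 8: route key 89: none >= 89, wrap to smallest pos 74 -> NA
Op 9: route key 66: smallest pos >= 66 is 74 -> NA
Final route key 83: none >= 83, wrap to smallest pos 74 -> NA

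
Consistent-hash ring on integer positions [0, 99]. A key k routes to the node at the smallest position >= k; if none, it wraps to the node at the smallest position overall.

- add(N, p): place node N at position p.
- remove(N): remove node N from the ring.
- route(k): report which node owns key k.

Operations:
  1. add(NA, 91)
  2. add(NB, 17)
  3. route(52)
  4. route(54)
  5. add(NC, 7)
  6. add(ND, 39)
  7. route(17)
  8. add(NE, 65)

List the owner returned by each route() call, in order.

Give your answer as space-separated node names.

Op 1: add NA@91 -> ring=[91:NA]
Op 2: add NB@17 -> ring=[17:NB,91:NA]
Op 3: route key 52: smallest pos >= 52 is 91 -> NA
Op 4: route key 54: smallest pos >= 54 is 91 -> NA
Op 5: add NC@7 -> ring=[7:NC,17:NB,91:NA]
Op 6: add ND@39 -> ring=[7:NC,17:NB,39:ND,91:NA]
Op 7: route key 17: smallest pos >= 17 is 17 -> NB
Op 8: add NE@65 -> ring=[7:NC,17:NB,39:ND,65:NE,91:NA]

Answer: NA NA NB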